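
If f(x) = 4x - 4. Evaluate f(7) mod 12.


0


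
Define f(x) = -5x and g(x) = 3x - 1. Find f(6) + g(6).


f(6) = -30
g(6) = 17
Sum = -13

-13


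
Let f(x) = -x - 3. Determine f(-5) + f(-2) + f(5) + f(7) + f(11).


f(-5) = 2
f(-2) = -1
f(5) = -8
f(7) = -10
f(11) = -14
Sum = -31

-31


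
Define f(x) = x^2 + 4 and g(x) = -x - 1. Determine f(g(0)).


g(0) = -1
f(-1) = 1*(-1)^2 + 4 = 5

5


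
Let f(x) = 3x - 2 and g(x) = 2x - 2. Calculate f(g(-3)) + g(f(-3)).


-50


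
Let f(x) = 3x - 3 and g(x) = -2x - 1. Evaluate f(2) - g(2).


f(2) = 3
g(2) = -5
Difference = 8

8


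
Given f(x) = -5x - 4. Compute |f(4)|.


f(4) = -24
|-24| = 24

24


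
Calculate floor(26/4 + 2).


8


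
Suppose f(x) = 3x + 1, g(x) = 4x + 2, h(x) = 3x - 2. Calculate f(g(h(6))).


199


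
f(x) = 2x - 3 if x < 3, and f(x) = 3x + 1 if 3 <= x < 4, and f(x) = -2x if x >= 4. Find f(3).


3 satisfies 3 <= x < 4
f(3) = 10

10


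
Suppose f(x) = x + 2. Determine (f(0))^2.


f(0) = 2
(2)^2 = 4

4


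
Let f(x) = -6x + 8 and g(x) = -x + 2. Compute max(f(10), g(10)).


-8


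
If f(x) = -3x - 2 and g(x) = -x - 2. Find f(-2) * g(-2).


f(-2) = 4
g(-2) = 0
Product = 0

0


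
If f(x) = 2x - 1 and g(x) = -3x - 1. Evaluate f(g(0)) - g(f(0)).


f(g(0)) = -3
g(f(0)) = 2
Difference = -5

-5


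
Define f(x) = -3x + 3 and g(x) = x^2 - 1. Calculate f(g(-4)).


g(-4) = 15
f(15) = -42

-42


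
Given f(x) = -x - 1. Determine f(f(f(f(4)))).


f(4) = -5
f(-5) = 4
f(4) = -5
f(-5) = 4

4


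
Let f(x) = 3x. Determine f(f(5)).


45


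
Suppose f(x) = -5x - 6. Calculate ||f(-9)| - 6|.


f(-9) = 39
|39| = 39
|39 - 6| = 33

33


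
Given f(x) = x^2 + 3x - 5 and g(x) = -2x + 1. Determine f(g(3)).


g(3) = -5
f(-5) = 1*(-5)^2 + 3*(-5) - 5 = 5

5


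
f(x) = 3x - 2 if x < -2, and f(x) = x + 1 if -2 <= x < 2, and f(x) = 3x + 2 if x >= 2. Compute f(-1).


-1 satisfies -2 <= x < 2
f(-1) = 0

0


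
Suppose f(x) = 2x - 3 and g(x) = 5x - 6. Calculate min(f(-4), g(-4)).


f(-4) = -11
g(-4) = -26
min = -26

-26


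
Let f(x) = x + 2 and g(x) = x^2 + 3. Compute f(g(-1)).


g(-1) = 4
f(4) = 6

6


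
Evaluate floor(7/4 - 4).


-3


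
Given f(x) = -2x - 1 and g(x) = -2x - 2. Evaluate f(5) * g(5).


f(5) = -11
g(5) = -12
Product = 132

132


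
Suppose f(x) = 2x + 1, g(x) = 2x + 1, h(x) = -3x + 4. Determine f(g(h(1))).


h(1) = 1
g(1) = 3
f(3) = 7

7


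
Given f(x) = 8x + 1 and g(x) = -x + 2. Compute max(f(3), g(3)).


f(3) = 25
g(3) = -1
max = 25

25


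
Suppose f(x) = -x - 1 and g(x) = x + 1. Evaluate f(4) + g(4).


0


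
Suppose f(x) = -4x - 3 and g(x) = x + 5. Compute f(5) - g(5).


f(5) = -23
g(5) = 10
Difference = -33

-33


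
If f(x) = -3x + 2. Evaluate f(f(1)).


f(1) = -1
f(-1) = 5

5


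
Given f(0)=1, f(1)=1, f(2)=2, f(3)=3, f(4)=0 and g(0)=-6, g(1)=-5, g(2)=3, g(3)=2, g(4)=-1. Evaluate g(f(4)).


f(4) = 0
g(0) = -6

-6


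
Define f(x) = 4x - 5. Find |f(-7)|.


f(-7) = -33
|-33| = 33

33


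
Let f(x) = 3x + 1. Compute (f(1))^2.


f(1) = 4
(4)^2 = 16

16


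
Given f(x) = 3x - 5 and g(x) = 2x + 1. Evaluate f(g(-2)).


g(-2) = -3
f(-3) = -14

-14


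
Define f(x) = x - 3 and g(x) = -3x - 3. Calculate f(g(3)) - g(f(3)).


f(g(3)) = -15
g(f(3)) = -3
Difference = -12

-12


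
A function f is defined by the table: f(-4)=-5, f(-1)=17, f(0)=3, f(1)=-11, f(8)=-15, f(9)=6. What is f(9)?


Reading from the table at x = 9

6


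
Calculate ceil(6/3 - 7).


6/3 = 2
2 - 7 = -5
ceil(-5) = -5

-5


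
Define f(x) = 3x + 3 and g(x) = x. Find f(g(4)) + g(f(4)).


f(g(4)) = 15
g(f(4)) = 15
Sum = 30

30


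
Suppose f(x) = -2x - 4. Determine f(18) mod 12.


f(18) = -40
-40 mod 12 = 8

8


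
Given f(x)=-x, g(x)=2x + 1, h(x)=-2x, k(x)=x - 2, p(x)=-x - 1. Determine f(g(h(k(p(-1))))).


p(-1) = 0
k(0) = -2
h(-2) = 4
g(4) = 9
f(9) = -9

-9


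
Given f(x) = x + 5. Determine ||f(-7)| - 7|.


f(-7) = -2
|-2| = 2
|2 - 7| = 5

5


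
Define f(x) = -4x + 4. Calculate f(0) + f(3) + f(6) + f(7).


f(0) = 4
f(3) = -8
f(6) = -20
f(7) = -24
Sum = -48

-48


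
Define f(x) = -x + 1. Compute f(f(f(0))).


1


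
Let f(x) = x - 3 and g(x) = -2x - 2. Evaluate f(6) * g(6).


f(6) = 3
g(6) = -14
Product = -42

-42


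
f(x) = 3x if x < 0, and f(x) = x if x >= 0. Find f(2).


2 satisfies x >= 0
f(2) = 2

2


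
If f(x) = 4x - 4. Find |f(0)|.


4


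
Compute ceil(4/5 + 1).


4/5 = 0.8
0.8 + 1 = 1.8
ceil(1.8) = 2

2


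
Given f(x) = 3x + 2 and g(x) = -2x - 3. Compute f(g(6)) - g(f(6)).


f(g(6)) = -43
g(f(6)) = -43
Difference = 0

0


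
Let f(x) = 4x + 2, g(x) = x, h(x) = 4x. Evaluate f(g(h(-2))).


h(-2) = -8
g(-8) = -8
f(-8) = -30

-30


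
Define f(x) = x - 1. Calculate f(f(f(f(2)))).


f(2) = 1
f(1) = 0
f(0) = -1
f(-1) = -2

-2


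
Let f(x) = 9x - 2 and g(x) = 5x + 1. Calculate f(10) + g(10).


f(10) = 88
g(10) = 51
Sum = 139

139


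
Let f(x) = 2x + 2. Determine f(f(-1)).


f(-1) = 0
f(0) = 2

2


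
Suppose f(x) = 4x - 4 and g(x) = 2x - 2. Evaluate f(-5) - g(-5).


f(-5) = -24
g(-5) = -12
Difference = -12

-12


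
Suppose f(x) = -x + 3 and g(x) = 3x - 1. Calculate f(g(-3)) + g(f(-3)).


f(g(-3)) = 13
g(f(-3)) = 17
Sum = 30

30


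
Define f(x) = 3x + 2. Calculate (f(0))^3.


8


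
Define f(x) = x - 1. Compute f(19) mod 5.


f(19) = 18
18 mod 5 = 3

3


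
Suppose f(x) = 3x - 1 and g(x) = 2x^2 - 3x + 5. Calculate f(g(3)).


g(3) = 14
f(14) = 41

41


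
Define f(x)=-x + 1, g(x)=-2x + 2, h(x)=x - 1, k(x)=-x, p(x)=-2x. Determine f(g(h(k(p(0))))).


p(0) = 0
k(0) = 0
h(0) = -1
g(-1) = 4
f(4) = -3

-3


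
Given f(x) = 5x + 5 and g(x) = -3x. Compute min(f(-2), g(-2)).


f(-2) = -5
g(-2) = 6
min = -5

-5


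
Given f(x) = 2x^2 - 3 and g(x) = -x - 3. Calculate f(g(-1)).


g(-1) = -2
f(-2) = 2*(-2)^2 - 3 = 5

5


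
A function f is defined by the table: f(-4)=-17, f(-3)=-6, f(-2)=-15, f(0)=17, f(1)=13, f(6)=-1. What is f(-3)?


Reading from the table at x = -3

-6


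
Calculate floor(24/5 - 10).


24/5 = 4.8
4.8 - 10 = -5.2
floor(-5.2) = -6

-6


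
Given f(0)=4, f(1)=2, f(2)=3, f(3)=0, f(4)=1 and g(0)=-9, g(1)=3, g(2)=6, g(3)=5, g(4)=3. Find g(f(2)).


f(2) = 3
g(3) = 5

5


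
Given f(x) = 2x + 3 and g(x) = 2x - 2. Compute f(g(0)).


g(0) = -2
f(-2) = -1

-1


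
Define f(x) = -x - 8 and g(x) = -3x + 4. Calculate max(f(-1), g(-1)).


f(-1) = -7
g(-1) = 7
max = 7

7


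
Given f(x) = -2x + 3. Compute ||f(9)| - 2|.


f(9) = -15
|-15| = 15
|15 - 2| = 13

13


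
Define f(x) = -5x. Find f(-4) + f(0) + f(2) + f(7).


f(-4) = 20
f(0) = 0
f(2) = -10
f(7) = -35
Sum = -25

-25


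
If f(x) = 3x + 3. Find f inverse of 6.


Solve 3x + 3 = 6
x = (6 - 3) / 3 = 1

1


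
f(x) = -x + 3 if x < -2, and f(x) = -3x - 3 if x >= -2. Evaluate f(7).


7 satisfies x >= -2
f(7) = -24

-24


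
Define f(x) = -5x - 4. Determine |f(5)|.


f(5) = -29
|-29| = 29

29


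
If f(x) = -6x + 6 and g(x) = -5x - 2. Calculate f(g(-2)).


g(-2) = 8
f(8) = -42

-42


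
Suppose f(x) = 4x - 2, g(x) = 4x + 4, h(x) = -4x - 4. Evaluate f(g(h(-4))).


h(-4) = 12
g(12) = 52
f(52) = 206

206


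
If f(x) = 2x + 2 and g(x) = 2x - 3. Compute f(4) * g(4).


f(4) = 10
g(4) = 5
Product = 50

50


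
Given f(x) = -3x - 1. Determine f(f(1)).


11


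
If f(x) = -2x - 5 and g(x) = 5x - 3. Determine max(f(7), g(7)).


f(7) = -19
g(7) = 32
max = 32

32


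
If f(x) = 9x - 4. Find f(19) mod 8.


f(19) = 167
167 mod 8 = 7

7


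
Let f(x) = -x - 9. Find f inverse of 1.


Solve -x - 9 = 1
x = (1 + 9) / (-1) = -10

-10


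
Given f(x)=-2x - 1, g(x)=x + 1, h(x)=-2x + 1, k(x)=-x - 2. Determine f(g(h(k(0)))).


k(0) = -2
h(-2) = 5
g(5) = 6
f(6) = -13

-13


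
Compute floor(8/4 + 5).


7


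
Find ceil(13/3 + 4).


13/3 = 4.3333
4.3333 + 4 = 8.3333
ceil(8.3333) = 9

9


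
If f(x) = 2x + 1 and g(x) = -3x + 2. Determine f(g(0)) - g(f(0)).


6


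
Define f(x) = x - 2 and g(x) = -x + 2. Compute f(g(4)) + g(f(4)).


-4


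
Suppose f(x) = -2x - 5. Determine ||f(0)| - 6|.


1


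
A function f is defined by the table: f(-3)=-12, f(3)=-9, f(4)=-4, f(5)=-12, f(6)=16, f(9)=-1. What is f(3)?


Reading from the table at x = 3

-9


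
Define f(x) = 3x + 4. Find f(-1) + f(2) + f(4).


f(-1) = 1
f(2) = 10
f(4) = 16
Sum = 27

27


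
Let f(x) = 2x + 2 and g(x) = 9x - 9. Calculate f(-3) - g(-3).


f(-3) = -4
g(-3) = -36
Difference = 32

32


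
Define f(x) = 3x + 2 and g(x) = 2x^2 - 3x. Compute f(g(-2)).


g(-2) = 14
f(14) = 44

44


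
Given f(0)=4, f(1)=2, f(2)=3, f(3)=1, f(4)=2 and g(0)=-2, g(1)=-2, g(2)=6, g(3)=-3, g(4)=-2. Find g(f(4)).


6


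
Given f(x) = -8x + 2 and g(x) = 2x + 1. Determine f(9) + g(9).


f(9) = -70
g(9) = 19
Sum = -51

-51


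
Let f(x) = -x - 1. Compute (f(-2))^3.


f(-2) = 1
(1)^3 = 1

1


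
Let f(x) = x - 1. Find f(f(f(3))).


0


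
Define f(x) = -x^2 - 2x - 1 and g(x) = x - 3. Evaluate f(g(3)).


g(3) = 0
f(0) = (-1)*(0)^2 - 2*(0) - 1 = -1

-1


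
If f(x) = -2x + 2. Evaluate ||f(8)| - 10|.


f(8) = -14
|-14| = 14
|14 - 10| = 4

4


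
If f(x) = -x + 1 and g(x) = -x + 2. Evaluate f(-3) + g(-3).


f(-3) = 4
g(-3) = 5
Sum = 9

9


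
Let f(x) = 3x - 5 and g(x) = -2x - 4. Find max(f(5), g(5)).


f(5) = 10
g(5) = -14
max = 10

10


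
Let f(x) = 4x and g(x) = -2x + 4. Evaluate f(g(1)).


g(1) = 2
f(2) = 8

8


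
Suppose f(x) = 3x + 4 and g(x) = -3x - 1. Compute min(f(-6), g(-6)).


f(-6) = -14
g(-6) = 17
min = -14

-14


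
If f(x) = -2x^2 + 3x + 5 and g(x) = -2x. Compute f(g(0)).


g(0) = 0
f(0) = (-2)*(0)^2 + 3*(0) + 5 = 5

5


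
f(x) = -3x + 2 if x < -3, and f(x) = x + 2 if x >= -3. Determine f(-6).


-6 satisfies x < -3
f(-6) = 20

20


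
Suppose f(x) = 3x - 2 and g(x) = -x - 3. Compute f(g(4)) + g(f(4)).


f(g(4)) = -23
g(f(4)) = -13
Sum = -36

-36


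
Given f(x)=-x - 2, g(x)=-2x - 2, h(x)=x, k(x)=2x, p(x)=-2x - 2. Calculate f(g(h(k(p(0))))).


p(0) = -2
k(-2) = -4
h(-4) = -4
g(-4) = 6
f(6) = -8

-8


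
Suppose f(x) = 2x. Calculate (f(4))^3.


f(4) = 8
(8)^3 = 512

512


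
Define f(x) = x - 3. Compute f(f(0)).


f(0) = -3
f(-3) = -6

-6


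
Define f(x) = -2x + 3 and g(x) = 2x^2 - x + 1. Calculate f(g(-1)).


g(-1) = 4
f(4) = -5

-5


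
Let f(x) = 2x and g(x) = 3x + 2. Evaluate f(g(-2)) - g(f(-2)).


f(g(-2)) = -8
g(f(-2)) = -10
Difference = 2

2


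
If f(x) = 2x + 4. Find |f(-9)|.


f(-9) = -14
|-14| = 14

14


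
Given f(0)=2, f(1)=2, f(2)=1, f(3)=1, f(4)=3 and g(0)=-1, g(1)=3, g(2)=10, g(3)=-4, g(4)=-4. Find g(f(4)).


f(4) = 3
g(3) = -4

-4


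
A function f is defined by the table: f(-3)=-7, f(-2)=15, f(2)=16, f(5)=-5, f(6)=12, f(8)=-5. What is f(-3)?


Reading from the table at x = -3

-7


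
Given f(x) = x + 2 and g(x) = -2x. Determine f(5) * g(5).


f(5) = 7
g(5) = -10
Product = -70

-70


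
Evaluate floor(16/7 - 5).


16/7 = 2.2857
2.2857 - 5 = -2.7143
floor(-2.7143) = -3

-3


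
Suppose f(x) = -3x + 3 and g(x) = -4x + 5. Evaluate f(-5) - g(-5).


-7


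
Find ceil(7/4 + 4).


7/4 = 1.75
1.75 + 4 = 5.75
ceil(5.75) = 6

6


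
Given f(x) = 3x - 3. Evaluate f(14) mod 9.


f(14) = 39
39 mod 9 = 3

3


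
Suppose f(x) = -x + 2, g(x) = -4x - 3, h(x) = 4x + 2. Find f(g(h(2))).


h(2) = 10
g(10) = -43
f(-43) = 45

45


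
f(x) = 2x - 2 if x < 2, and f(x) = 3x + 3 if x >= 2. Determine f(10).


10 satisfies x >= 2
f(10) = 33

33


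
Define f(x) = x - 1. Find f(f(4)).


f(4) = 3
f(3) = 2

2


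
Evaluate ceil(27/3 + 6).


27/3 = 9
9 + 6 = 15
ceil(15) = 15

15


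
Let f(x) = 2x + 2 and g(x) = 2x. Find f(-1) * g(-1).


f(-1) = 0
g(-1) = -2
Product = 0

0


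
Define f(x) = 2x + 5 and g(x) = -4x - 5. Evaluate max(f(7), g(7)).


f(7) = 19
g(7) = -33
max = 19

19


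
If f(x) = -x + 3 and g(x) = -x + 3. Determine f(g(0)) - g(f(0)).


0


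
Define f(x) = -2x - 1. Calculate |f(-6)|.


f(-6) = 11
|11| = 11

11


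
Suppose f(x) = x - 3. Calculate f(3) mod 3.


0


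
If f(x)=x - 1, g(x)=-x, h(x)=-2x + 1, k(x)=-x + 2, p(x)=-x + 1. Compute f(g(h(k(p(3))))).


6


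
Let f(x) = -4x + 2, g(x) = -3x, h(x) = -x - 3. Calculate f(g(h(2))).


-58


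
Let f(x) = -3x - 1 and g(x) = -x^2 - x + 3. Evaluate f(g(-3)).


g(-3) = -3
f(-3) = 8

8


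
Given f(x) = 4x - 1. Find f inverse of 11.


Solve 4x - 1 = 11
x = (11 + 1) / 4 = 3

3


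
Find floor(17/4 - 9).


-5


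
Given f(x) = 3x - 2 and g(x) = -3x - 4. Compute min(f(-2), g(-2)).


f(-2) = -8
g(-2) = 2
min = -8

-8


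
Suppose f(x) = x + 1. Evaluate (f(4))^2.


f(4) = 5
(5)^2 = 25

25


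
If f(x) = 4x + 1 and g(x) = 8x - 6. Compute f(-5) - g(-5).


f(-5) = -19
g(-5) = -46
Difference = 27

27


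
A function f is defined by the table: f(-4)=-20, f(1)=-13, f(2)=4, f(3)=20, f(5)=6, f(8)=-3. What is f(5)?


Reading from the table at x = 5

6


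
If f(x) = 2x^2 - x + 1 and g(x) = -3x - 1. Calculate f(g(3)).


g(3) = -10
f(-10) = 2*(-10)^2 - 1*(-10) + 1 = 211

211


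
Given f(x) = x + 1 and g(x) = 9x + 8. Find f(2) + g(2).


f(2) = 3
g(2) = 26
Sum = 29

29


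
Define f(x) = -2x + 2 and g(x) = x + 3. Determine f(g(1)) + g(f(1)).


f(g(1)) = -6
g(f(1)) = 3
Sum = -3

-3


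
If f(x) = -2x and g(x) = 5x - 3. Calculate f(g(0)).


g(0) = -3
f(-3) = 6

6


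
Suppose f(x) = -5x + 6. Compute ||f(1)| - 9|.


f(1) = 1
|1| = 1
|1 - 9| = 8

8


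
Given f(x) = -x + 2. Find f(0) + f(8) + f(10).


f(0) = 2
f(8) = -6
f(10) = -8
Sum = -12

-12


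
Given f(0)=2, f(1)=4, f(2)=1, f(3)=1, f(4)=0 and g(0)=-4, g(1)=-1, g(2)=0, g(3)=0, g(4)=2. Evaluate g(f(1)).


f(1) = 4
g(4) = 2

2


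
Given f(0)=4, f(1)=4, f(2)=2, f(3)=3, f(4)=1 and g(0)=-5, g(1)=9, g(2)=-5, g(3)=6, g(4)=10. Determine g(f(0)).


10


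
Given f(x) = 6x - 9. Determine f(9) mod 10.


f(9) = 45
45 mod 10 = 5

5


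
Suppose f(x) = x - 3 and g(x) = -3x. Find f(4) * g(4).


f(4) = 1
g(4) = -12
Product = -12

-12


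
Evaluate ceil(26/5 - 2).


26/5 = 5.2
5.2 - 2 = 3.2
ceil(3.2) = 4

4


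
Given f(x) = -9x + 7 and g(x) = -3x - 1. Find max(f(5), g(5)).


f(5) = -38
g(5) = -16
max = -16

-16


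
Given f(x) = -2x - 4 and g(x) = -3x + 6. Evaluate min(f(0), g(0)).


f(0) = -4
g(0) = 6
min = -4

-4


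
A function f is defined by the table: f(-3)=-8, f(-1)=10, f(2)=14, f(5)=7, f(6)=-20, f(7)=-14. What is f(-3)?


Reading from the table at x = -3

-8


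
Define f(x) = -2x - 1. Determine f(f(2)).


f(2) = -5
f(-5) = 9

9


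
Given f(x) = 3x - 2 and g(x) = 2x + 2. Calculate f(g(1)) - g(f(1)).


f(g(1)) = 10
g(f(1)) = 4
Difference = 6

6


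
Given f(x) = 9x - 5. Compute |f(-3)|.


f(-3) = -32
|-32| = 32

32


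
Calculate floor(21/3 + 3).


10


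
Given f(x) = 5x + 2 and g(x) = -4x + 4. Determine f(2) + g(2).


f(2) = 12
g(2) = -4
Sum = 8

8


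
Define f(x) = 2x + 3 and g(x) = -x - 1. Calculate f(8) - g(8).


28


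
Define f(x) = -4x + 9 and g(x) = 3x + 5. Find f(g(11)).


g(11) = 38
f(38) = -143

-143


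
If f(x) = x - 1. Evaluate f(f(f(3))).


f(3) = 2
f(2) = 1
f(1) = 0

0


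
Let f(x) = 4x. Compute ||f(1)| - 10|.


f(1) = 4
|4| = 4
|4 - 10| = 6

6


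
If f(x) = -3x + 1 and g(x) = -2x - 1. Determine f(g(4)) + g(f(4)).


f(g(4)) = 28
g(f(4)) = 21
Sum = 49

49


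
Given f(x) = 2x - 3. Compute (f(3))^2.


f(3) = 3
(3)^2 = 9

9


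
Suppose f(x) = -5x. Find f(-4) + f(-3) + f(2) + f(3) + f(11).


f(-4) = 20
f(-3) = 15
f(2) = -10
f(3) = -15
f(11) = -55
Sum = -45

-45


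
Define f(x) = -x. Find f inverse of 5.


Solve -x = 5
x = (5) / (-1) = -5

-5


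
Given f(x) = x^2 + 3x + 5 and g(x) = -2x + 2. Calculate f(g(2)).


g(2) = -2
f(-2) = 1*(-2)^2 + 3*(-2) + 5 = 3

3


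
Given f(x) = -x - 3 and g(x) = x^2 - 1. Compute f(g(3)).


g(3) = 8
f(8) = -11

-11


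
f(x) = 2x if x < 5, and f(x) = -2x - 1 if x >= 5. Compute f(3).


3 satisfies x < 5
f(3) = 6

6


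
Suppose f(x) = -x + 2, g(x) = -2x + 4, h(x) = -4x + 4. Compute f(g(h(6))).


-42


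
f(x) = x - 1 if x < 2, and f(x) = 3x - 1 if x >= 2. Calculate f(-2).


-3


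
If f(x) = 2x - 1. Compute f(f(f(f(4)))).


f(4) = 7
f(7) = 13
f(13) = 25
f(25) = 49

49


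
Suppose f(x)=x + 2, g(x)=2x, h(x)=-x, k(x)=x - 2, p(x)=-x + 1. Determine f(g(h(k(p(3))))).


p(3) = -2
k(-2) = -4
h(-4) = 4
g(4) = 8
f(8) = 10

10


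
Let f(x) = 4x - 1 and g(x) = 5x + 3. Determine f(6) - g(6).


f(6) = 23
g(6) = 33
Difference = -10

-10


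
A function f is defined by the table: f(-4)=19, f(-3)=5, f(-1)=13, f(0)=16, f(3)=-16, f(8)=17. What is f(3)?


Reading from the table at x = 3

-16


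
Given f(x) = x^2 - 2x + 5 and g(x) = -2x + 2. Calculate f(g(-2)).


g(-2) = 6
f(6) = 1*(6)^2 - 2*(6) + 5 = 29

29


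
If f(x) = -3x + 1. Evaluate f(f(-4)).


f(-4) = 13
f(13) = -38

-38


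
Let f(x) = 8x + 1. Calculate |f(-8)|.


63


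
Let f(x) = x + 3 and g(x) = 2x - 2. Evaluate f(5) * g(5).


f(5) = 8
g(5) = 8
Product = 64

64


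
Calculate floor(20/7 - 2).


20/7 = 2.8571
2.8571 - 2 = 0.8571
floor(0.8571) = 0

0


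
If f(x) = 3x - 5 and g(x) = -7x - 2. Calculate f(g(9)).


g(9) = -65
f(-65) = -200

-200


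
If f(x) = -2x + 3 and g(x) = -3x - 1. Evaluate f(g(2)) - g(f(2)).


f(g(2)) = 17
g(f(2)) = 2
Difference = 15

15


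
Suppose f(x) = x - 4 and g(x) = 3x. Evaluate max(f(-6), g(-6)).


f(-6) = -10
g(-6) = -18
max = -10

-10


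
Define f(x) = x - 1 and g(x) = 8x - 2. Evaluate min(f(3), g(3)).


f(3) = 2
g(3) = 22
min = 2

2


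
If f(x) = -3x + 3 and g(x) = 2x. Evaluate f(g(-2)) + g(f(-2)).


f(g(-2)) = 15
g(f(-2)) = 18
Sum = 33

33


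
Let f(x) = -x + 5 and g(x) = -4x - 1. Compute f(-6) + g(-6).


f(-6) = 11
g(-6) = 23
Sum = 34

34


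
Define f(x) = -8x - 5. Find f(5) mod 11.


f(5) = -45
-45 mod 11 = 10

10


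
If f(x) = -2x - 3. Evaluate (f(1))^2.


25


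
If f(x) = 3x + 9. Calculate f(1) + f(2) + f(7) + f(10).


96


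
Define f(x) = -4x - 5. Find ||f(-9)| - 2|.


f(-9) = 31
|31| = 31
|31 - 2| = 29

29


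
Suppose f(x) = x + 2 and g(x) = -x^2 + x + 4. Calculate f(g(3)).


0


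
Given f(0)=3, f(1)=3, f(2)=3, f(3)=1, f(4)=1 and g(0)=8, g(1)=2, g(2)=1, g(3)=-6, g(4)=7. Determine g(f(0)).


f(0) = 3
g(3) = -6

-6


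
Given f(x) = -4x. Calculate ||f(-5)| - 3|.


f(-5) = 20
|20| = 20
|20 - 3| = 17

17


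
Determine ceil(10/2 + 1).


10/2 = 5
5 + 1 = 6
ceil(6) = 6

6


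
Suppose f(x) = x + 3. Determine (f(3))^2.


f(3) = 6
(6)^2 = 36

36


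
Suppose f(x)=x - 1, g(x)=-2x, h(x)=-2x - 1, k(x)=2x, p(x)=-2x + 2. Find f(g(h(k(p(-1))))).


p(-1) = 4
k(4) = 8
h(8) = -17
g(-17) = 34
f(34) = 33

33


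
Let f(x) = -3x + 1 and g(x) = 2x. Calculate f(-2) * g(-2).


-28


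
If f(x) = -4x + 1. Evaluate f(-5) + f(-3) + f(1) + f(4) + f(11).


f(-5) = 21
f(-3) = 13
f(1) = -3
f(4) = -15
f(11) = -43
Sum = -27

-27


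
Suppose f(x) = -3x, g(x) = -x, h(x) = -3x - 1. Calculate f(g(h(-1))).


h(-1) = 2
g(2) = -2
f(-2) = 6

6


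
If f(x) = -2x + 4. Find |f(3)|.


2


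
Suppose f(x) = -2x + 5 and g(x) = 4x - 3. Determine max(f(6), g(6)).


f(6) = -7
g(6) = 21
max = 21

21


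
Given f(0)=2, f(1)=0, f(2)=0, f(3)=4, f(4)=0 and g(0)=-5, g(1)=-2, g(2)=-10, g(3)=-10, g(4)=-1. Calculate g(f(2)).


f(2) = 0
g(0) = -5

-5


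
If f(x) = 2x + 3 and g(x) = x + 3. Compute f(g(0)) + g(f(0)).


15


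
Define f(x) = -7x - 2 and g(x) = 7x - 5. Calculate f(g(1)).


g(1) = 2
f(2) = -16

-16


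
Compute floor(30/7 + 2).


30/7 = 4.2857
4.2857 + 2 = 6.2857
floor(6.2857) = 6

6


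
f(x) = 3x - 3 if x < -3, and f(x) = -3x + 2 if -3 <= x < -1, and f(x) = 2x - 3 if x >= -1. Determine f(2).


1


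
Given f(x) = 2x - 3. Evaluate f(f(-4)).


f(-4) = -11
f(-11) = -25

-25


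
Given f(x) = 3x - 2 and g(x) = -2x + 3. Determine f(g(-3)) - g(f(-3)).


f(g(-3)) = 25
g(f(-3)) = 25
Difference = 0

0


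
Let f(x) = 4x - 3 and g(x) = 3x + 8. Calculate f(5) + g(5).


f(5) = 17
g(5) = 23
Sum = 40

40


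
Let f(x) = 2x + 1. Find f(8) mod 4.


f(8) = 17
17 mod 4 = 1

1


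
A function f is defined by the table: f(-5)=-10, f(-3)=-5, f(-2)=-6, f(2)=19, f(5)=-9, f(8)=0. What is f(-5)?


Reading from the table at x = -5

-10


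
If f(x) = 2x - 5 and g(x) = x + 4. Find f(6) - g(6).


f(6) = 7
g(6) = 10
Difference = -3

-3


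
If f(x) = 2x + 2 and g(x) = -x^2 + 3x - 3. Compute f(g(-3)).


g(-3) = -21
f(-21) = -40

-40


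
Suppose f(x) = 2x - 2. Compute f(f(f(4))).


f(4) = 6
f(6) = 10
f(10) = 18

18


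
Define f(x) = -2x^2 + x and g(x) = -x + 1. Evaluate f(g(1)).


g(1) = 0
f(0) = (-2)*(0)^2 + 1*(0) = 0

0


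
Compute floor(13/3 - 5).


13/3 = 4.3333
4.3333 - 5 = -0.6667
floor(-0.6667) = -1

-1


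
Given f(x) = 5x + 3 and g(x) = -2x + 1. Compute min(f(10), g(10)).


f(10) = 53
g(10) = -19
min = -19

-19


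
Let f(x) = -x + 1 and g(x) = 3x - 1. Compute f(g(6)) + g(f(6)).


f(g(6)) = -16
g(f(6)) = -16
Sum = -32

-32


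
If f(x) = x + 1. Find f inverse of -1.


Solve x + 1 = -1
x = (-1 - 1) / 1 = -2

-2


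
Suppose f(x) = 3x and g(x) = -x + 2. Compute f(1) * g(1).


f(1) = 3
g(1) = 1
Product = 3

3


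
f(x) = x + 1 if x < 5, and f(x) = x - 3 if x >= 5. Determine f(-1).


-1 satisfies x < 5
f(-1) = 0

0


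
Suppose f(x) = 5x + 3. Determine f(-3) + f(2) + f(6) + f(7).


f(-3) = -12
f(2) = 13
f(6) = 33
f(7) = 38
Sum = 72

72


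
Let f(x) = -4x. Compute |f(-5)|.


f(-5) = 20
|20| = 20

20


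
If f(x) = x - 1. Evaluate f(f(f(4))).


f(4) = 3
f(3) = 2
f(2) = 1

1


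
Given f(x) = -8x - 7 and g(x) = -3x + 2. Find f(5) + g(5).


f(5) = -47
g(5) = -13
Sum = -60

-60


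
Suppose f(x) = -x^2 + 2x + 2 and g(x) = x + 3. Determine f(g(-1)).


g(-1) = 2
f(2) = (-1)*(2)^2 + 2*(2) + 2 = 2

2


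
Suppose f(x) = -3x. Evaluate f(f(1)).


f(1) = -3
f(-3) = 9

9


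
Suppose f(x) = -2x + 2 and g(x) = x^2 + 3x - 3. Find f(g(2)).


-12


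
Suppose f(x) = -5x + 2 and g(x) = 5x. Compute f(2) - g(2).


f(2) = -8
g(2) = 10
Difference = -18

-18


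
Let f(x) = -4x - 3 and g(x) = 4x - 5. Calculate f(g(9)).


g(9) = 31
f(31) = -127

-127


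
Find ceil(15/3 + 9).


15/3 = 5
5 + 9 = 14
ceil(14) = 14

14


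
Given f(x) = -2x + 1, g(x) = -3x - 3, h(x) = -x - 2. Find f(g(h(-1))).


1


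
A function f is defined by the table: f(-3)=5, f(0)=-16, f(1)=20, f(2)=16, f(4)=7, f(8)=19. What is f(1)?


Reading from the table at x = 1

20


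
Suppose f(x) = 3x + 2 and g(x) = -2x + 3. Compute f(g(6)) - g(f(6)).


f(g(6)) = -25
g(f(6)) = -37
Difference = 12

12


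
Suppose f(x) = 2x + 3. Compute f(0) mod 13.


f(0) = 3
3 mod 13 = 3

3


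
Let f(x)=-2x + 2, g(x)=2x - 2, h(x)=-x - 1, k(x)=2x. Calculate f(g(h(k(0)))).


k(0) = 0
h(0) = -1
g(-1) = -4
f(-4) = 10

10


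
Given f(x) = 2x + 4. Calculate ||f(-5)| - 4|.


2


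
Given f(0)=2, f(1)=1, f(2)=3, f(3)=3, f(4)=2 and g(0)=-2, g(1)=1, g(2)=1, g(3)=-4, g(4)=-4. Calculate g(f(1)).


f(1) = 1
g(1) = 1

1


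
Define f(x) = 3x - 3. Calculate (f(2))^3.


f(2) = 3
(3)^3 = 27

27


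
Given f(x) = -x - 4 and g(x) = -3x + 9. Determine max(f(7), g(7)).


f(7) = -11
g(7) = -12
max = -11

-11


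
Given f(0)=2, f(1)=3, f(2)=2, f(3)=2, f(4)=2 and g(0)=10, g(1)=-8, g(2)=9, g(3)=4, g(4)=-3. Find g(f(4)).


9


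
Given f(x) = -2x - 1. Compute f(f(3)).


f(3) = -7
f(-7) = 13

13


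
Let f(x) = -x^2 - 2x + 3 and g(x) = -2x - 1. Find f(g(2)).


g(2) = -5
f(-5) = (-1)*(-5)^2 - 2*(-5) + 3 = -12

-12


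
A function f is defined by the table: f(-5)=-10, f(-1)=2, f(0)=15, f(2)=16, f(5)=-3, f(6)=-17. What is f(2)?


Reading from the table at x = 2

16


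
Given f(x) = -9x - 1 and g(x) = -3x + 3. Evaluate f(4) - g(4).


f(4) = -37
g(4) = -9
Difference = -28

-28


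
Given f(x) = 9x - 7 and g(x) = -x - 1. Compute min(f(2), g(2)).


f(2) = 11
g(2) = -3
min = -3

-3


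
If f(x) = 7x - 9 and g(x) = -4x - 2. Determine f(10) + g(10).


19


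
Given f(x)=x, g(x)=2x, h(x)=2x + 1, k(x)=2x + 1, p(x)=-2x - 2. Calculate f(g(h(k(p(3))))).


p(3) = -8
k(-8) = -15
h(-15) = -29
g(-29) = -58
f(-58) = -58

-58


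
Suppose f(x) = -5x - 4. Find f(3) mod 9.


f(3) = -19
-19 mod 9 = 8

8


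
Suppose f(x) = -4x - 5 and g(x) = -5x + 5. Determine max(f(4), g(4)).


f(4) = -21
g(4) = -15
max = -15

-15


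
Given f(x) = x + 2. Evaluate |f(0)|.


f(0) = 2
|2| = 2

2


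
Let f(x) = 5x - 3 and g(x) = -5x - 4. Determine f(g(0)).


g(0) = -4
f(-4) = -23

-23


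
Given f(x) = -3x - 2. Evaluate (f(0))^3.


f(0) = -2
(-2)^3 = -8

-8


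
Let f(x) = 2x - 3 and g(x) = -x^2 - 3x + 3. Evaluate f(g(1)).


g(1) = -1
f(-1) = -5

-5


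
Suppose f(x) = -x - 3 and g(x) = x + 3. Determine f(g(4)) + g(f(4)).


f(g(4)) = -10
g(f(4)) = -4
Sum = -14

-14


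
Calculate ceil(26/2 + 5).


26/2 = 13
13 + 5 = 18
ceil(18) = 18

18


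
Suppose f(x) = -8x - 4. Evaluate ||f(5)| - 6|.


f(5) = -44
|-44| = 44
|44 - 6| = 38

38


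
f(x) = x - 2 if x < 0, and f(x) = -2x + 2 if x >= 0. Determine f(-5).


-5 satisfies x < 0
f(-5) = -7

-7


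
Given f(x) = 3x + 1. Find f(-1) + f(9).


f(-1) = -2
f(9) = 28
Sum = 26

26


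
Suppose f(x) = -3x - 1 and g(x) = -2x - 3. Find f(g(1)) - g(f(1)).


f(g(1)) = 14
g(f(1)) = 5
Difference = 9

9


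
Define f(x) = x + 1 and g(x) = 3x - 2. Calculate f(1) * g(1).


f(1) = 2
g(1) = 1
Product = 2

2


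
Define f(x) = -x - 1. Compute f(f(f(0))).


f(0) = -1
f(-1) = 0
f(0) = -1

-1


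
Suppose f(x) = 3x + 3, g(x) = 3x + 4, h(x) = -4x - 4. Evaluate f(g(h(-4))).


h(-4) = 12
g(12) = 40
f(40) = 123

123


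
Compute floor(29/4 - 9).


-2


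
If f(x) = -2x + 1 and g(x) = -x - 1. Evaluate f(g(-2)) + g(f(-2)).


f(g(-2)) = -1
g(f(-2)) = -6
Sum = -7

-7


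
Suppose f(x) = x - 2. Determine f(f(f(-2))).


-8


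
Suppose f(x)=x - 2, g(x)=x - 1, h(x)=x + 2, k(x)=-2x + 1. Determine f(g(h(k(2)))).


-4


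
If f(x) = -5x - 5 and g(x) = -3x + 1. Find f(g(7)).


95


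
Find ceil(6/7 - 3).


-2


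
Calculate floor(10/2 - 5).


0


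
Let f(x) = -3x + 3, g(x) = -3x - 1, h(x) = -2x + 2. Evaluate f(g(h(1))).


h(1) = 0
g(0) = -1
f(-1) = 6

6


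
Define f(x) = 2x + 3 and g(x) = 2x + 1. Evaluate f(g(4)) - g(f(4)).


f(g(4)) = 21
g(f(4)) = 23
Difference = -2

-2


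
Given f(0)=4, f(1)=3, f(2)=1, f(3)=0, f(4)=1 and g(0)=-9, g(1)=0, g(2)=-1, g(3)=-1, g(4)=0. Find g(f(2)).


0


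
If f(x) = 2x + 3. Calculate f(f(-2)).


1


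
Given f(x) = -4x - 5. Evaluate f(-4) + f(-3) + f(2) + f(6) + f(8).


f(-4) = 11
f(-3) = 7
f(2) = -13
f(6) = -29
f(8) = -37
Sum = -61

-61


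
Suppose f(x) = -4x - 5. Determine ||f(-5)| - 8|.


f(-5) = 15
|15| = 15
|15 - 8| = 7

7


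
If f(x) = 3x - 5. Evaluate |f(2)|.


f(2) = 1
|1| = 1

1


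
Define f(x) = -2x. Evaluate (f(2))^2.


f(2) = -4
(-4)^2 = 16

16


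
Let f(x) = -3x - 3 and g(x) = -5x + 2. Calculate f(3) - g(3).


1


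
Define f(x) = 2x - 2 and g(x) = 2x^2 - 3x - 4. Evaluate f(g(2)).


g(2) = -2
f(-2) = -6

-6


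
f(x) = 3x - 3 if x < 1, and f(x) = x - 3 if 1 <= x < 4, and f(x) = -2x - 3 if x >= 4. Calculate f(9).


9 satisfies x >= 4
f(9) = -21

-21


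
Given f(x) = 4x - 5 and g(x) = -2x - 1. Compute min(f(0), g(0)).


f(0) = -5
g(0) = -1
min = -5

-5


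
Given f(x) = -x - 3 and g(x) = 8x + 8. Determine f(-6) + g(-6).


f(-6) = 3
g(-6) = -40
Sum = -37

-37


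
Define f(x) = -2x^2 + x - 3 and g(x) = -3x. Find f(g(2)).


g(2) = -6
f(-6) = (-2)*(-6)^2 + 1*(-6) - 3 = -81

-81


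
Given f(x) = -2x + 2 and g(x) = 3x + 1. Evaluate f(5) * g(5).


f(5) = -8
g(5) = 16
Product = -128

-128


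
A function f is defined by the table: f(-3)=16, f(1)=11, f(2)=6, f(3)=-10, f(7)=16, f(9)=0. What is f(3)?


Reading from the table at x = 3

-10


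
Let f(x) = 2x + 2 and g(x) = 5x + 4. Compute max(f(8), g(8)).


f(8) = 18
g(8) = 44
max = 44

44


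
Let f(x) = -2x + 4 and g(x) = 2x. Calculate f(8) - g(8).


f(8) = -12
g(8) = 16
Difference = -28

-28


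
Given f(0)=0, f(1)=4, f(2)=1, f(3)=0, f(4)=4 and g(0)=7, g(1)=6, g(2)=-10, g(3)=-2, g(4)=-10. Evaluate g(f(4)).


f(4) = 4
g(4) = -10

-10


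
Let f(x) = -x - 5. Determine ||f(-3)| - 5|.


f(-3) = -2
|-2| = 2
|2 - 5| = 3

3


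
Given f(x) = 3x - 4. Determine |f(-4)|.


16


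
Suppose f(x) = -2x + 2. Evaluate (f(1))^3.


f(1) = 0
(0)^3 = 0

0


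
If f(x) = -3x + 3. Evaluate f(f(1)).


f(1) = 0
f(0) = 3

3


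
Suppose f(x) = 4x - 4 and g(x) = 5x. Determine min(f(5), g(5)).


f(5) = 16
g(5) = 25
min = 16

16


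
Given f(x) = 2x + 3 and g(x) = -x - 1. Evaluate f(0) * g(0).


-3


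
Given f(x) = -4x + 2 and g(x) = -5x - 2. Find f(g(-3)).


g(-3) = 13
f(13) = -50

-50


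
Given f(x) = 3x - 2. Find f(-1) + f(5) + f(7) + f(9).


f(-1) = -5
f(5) = 13
f(7) = 19
f(9) = 25
Sum = 52

52


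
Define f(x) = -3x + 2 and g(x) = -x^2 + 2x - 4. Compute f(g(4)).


g(4) = -12
f(-12) = 38

38


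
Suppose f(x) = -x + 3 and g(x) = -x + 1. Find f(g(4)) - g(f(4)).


4


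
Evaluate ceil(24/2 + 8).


24/2 = 12
12 + 8 = 20
ceil(20) = 20

20


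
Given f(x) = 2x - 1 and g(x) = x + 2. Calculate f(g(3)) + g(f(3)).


16


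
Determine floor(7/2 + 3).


7/2 = 3.5
3.5 + 3 = 6.5
floor(6.5) = 6

6


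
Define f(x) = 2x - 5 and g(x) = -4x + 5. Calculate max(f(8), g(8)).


f(8) = 11
g(8) = -27
max = 11

11


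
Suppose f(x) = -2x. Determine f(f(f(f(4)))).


f(4) = -8
f(-8) = 16
f(16) = -32
f(-32) = 64

64


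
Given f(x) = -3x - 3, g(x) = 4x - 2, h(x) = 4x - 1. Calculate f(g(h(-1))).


h(-1) = -5
g(-5) = -22
f(-22) = 63

63


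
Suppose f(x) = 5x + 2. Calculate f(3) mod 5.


f(3) = 17
17 mod 5 = 2

2


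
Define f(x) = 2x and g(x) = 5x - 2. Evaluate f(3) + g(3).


f(3) = 6
g(3) = 13
Sum = 19

19


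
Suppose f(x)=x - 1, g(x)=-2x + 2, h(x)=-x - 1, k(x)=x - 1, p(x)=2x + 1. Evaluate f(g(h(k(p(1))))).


p(1) = 3
k(3) = 2
h(2) = -3
g(-3) = 8
f(8) = 7

7


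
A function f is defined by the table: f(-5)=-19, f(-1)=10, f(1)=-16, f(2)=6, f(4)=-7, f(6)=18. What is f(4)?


Reading from the table at x = 4

-7


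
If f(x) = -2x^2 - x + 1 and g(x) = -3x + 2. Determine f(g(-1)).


g(-1) = 5
f(5) = (-2)*(5)^2 - 1*(5) + 1 = -54

-54


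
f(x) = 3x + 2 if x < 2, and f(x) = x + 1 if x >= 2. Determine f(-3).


-3 satisfies x < 2
f(-3) = -7

-7


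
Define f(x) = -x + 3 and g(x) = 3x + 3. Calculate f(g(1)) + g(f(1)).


f(g(1)) = -3
g(f(1)) = 9
Sum = 6

6


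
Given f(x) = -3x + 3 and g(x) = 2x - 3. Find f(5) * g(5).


f(5) = -12
g(5) = 7
Product = -84

-84


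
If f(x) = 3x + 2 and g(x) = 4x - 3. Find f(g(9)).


101


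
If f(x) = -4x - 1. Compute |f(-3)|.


11


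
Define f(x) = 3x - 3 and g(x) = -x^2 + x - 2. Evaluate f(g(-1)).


g(-1) = -4
f(-4) = -15

-15


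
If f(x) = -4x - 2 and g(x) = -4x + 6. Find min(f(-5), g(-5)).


f(-5) = 18
g(-5) = 26
min = 18

18


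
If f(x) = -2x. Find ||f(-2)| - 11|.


f(-2) = 4
|4| = 4
|4 - 11| = 7

7


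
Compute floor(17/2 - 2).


6


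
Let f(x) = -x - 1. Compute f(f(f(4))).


f(4) = -5
f(-5) = 4
f(4) = -5

-5


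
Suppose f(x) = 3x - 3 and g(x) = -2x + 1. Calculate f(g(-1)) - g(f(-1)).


f(g(-1)) = 6
g(f(-1)) = 13
Difference = -7

-7


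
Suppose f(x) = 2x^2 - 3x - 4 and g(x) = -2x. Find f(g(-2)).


g(-2) = 4
f(4) = 2*(4)^2 - 3*(4) - 4 = 16

16


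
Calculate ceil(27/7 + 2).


27/7 = 3.8571
3.8571 + 2 = 5.8571
ceil(5.8571) = 6

6


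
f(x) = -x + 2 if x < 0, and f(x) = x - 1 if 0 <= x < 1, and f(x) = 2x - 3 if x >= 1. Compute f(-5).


-5 satisfies x < 0
f(-5) = 7

7


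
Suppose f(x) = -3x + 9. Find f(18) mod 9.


f(18) = -45
-45 mod 9 = 0

0


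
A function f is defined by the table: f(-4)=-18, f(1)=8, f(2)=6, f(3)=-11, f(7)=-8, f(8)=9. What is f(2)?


6


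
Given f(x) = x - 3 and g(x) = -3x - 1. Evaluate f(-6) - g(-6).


f(-6) = -9
g(-6) = 17
Difference = -26

-26


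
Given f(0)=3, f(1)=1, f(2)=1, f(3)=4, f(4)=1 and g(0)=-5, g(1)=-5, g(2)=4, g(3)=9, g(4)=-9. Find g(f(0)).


f(0) = 3
g(3) = 9

9


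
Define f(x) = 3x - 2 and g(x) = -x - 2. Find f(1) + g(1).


f(1) = 1
g(1) = -3
Sum = -2

-2


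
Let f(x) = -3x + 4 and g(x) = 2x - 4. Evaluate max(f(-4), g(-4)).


f(-4) = 16
g(-4) = -12
max = 16

16


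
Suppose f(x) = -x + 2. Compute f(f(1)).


1


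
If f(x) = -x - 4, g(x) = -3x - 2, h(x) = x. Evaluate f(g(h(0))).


h(0) = 0
g(0) = -2
f(-2) = -2

-2


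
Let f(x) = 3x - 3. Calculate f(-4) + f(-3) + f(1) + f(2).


-24


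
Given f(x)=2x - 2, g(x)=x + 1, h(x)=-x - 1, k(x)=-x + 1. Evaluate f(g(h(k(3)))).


k(3) = -2
h(-2) = 1
g(1) = 2
f(2) = 2

2


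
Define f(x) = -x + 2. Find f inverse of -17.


Solve -x + 2 = -17
x = (-17 - 2) / (-1) = 19

19


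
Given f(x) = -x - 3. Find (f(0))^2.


f(0) = -3
(-3)^2 = 9

9


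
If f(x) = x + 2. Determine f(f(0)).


4


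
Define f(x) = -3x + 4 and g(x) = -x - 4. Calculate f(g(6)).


g(6) = -10
f(-10) = 34

34


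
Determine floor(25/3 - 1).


25/3 = 8.3333
8.3333 - 1 = 7.3333
floor(7.3333) = 7

7


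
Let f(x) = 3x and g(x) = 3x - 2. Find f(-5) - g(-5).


f(-5) = -15
g(-5) = -17
Difference = 2

2


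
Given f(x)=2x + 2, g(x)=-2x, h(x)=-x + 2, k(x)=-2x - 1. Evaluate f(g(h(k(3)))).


k(3) = -7
h(-7) = 9
g(9) = -18
f(-18) = -34

-34


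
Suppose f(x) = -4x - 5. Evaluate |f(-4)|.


f(-4) = 11
|11| = 11

11


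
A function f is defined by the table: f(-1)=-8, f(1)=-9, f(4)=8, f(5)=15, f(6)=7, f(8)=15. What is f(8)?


15


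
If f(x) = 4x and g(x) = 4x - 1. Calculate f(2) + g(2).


f(2) = 8
g(2) = 7
Sum = 15

15


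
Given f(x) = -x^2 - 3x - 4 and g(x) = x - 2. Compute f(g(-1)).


g(-1) = -3
f(-3) = (-1)*(-3)^2 - 3*(-3) - 4 = -4

-4


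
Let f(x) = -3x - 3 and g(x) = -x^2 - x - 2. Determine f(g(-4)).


39


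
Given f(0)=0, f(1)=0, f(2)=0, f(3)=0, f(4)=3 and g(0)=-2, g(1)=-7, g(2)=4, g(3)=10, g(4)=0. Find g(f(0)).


f(0) = 0
g(0) = -2

-2


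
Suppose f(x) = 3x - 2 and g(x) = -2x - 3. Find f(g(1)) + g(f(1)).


-22


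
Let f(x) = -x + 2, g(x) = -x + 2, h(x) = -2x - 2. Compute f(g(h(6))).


h(6) = -14
g(-14) = 16
f(16) = -14

-14


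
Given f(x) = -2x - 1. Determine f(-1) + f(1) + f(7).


f(-1) = 1
f(1) = -3
f(7) = -15
Sum = -17

-17


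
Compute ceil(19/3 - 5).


19/3 = 6.3333
6.3333 - 5 = 1.3333
ceil(1.3333) = 2

2


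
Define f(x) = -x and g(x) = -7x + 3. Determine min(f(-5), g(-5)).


f(-5) = 5
g(-5) = 38
min = 5

5


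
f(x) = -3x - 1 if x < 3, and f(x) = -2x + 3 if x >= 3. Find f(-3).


-3 satisfies x < 3
f(-3) = 8

8


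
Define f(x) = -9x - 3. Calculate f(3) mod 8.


f(3) = -30
-30 mod 8 = 2

2


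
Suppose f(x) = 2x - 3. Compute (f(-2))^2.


f(-2) = -7
(-7)^2 = 49

49


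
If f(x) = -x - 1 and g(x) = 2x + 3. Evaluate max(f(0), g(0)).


f(0) = -1
g(0) = 3
max = 3

3


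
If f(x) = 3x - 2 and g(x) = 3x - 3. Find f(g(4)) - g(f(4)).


f(g(4)) = 25
g(f(4)) = 27
Difference = -2

-2


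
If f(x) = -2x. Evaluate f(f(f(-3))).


f(-3) = 6
f(6) = -12
f(-12) = 24

24


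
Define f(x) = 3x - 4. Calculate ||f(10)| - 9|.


f(10) = 26
|26| = 26
|26 - 9| = 17

17


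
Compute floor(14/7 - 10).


14/7 = 2
2 - 10 = -8
floor(-8) = -8

-8


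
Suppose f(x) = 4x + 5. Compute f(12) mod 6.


f(12) = 53
53 mod 6 = 5

5


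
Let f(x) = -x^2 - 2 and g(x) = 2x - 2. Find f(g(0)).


g(0) = -2
f(-2) = (-1)*(-2)^2 - 2 = -6

-6


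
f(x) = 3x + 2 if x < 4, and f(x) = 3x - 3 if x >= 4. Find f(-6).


-16


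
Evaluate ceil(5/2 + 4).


5/2 = 2.5
2.5 + 4 = 6.5
ceil(6.5) = 7

7


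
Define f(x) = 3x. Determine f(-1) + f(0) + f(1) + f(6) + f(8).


f(-1) = -3
f(0) = 0
f(1) = 3
f(6) = 18
f(8) = 24
Sum = 42

42


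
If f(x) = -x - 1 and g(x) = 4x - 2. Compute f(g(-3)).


g(-3) = -14
f(-14) = 13

13


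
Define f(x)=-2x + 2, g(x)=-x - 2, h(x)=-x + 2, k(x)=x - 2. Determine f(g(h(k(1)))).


12


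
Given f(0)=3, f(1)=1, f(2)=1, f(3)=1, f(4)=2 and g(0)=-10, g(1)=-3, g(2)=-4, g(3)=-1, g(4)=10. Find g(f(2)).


f(2) = 1
g(1) = -3

-3


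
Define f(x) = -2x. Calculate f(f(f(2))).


f(2) = -4
f(-4) = 8
f(8) = -16

-16


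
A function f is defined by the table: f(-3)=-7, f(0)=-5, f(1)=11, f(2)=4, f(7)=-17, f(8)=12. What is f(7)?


-17


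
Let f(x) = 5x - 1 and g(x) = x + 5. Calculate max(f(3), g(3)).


f(3) = 14
g(3) = 8
max = 14

14


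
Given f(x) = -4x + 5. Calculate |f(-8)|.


f(-8) = 37
|37| = 37

37


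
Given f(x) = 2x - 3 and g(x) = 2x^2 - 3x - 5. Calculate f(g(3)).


5


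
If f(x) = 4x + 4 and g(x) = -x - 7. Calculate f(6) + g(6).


f(6) = 28
g(6) = -13
Sum = 15

15


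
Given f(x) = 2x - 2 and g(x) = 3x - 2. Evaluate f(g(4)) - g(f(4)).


f(g(4)) = 18
g(f(4)) = 16
Difference = 2

2


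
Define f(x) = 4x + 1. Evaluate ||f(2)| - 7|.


2


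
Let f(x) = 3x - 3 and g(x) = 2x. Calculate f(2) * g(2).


f(2) = 3
g(2) = 4
Product = 12

12


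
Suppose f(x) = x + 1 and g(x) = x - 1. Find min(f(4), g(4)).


3


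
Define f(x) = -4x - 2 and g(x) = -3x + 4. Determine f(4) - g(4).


f(4) = -18
g(4) = -8
Difference = -10

-10


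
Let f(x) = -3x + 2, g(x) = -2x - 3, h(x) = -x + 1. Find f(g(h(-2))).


29


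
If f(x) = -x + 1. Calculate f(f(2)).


f(2) = -1
f(-1) = 2

2


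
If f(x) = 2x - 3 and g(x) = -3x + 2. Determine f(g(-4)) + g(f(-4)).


60


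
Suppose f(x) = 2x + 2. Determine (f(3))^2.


f(3) = 8
(8)^2 = 64

64


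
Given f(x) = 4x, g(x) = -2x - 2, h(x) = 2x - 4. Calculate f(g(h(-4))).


88


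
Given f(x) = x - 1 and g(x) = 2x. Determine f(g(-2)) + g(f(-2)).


f(g(-2)) = -5
g(f(-2)) = -6
Sum = -11

-11


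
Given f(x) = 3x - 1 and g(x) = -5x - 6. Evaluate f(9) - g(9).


f(9) = 26
g(9) = -51
Difference = 77

77
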